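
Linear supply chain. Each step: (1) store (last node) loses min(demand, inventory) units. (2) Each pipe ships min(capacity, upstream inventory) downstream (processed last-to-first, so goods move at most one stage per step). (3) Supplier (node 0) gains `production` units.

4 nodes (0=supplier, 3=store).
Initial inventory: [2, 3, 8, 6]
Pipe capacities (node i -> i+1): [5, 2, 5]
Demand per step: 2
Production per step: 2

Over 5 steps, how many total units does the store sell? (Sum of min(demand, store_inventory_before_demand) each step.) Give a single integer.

Answer: 10

Derivation:
Step 1: sold=2 (running total=2) -> [2 3 5 9]
Step 2: sold=2 (running total=4) -> [2 3 2 12]
Step 3: sold=2 (running total=6) -> [2 3 2 12]
Step 4: sold=2 (running total=8) -> [2 3 2 12]
Step 5: sold=2 (running total=10) -> [2 3 2 12]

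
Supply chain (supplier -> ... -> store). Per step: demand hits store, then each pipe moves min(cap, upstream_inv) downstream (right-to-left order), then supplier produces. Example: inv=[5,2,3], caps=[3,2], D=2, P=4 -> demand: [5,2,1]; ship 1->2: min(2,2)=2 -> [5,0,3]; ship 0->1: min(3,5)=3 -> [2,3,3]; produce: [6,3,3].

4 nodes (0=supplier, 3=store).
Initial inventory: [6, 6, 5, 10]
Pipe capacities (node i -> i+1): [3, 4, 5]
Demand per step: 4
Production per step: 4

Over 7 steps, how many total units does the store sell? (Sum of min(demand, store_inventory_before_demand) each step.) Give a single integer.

Answer: 28

Derivation:
Step 1: sold=4 (running total=4) -> [7 5 4 11]
Step 2: sold=4 (running total=8) -> [8 4 4 11]
Step 3: sold=4 (running total=12) -> [9 3 4 11]
Step 4: sold=4 (running total=16) -> [10 3 3 11]
Step 5: sold=4 (running total=20) -> [11 3 3 10]
Step 6: sold=4 (running total=24) -> [12 3 3 9]
Step 7: sold=4 (running total=28) -> [13 3 3 8]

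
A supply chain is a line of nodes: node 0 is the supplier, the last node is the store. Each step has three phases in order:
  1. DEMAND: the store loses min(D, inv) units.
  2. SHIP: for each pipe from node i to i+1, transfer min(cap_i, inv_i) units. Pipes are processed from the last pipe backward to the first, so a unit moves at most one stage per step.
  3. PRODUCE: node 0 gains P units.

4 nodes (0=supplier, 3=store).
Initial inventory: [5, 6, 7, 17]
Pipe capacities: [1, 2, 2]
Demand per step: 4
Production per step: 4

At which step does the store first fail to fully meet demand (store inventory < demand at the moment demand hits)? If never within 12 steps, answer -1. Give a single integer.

Step 1: demand=4,sold=4 ship[2->3]=2 ship[1->2]=2 ship[0->1]=1 prod=4 -> [8 5 7 15]
Step 2: demand=4,sold=4 ship[2->3]=2 ship[1->2]=2 ship[0->1]=1 prod=4 -> [11 4 7 13]
Step 3: demand=4,sold=4 ship[2->3]=2 ship[1->2]=2 ship[0->1]=1 prod=4 -> [14 3 7 11]
Step 4: demand=4,sold=4 ship[2->3]=2 ship[1->2]=2 ship[0->1]=1 prod=4 -> [17 2 7 9]
Step 5: demand=4,sold=4 ship[2->3]=2 ship[1->2]=2 ship[0->1]=1 prod=4 -> [20 1 7 7]
Step 6: demand=4,sold=4 ship[2->3]=2 ship[1->2]=1 ship[0->1]=1 prod=4 -> [23 1 6 5]
Step 7: demand=4,sold=4 ship[2->3]=2 ship[1->2]=1 ship[0->1]=1 prod=4 -> [26 1 5 3]
Step 8: demand=4,sold=3 ship[2->3]=2 ship[1->2]=1 ship[0->1]=1 prod=4 -> [29 1 4 2]
Step 9: demand=4,sold=2 ship[2->3]=2 ship[1->2]=1 ship[0->1]=1 prod=4 -> [32 1 3 2]
Step 10: demand=4,sold=2 ship[2->3]=2 ship[1->2]=1 ship[0->1]=1 prod=4 -> [35 1 2 2]
Step 11: demand=4,sold=2 ship[2->3]=2 ship[1->2]=1 ship[0->1]=1 prod=4 -> [38 1 1 2]
Step 12: demand=4,sold=2 ship[2->3]=1 ship[1->2]=1 ship[0->1]=1 prod=4 -> [41 1 1 1]
First stockout at step 8

8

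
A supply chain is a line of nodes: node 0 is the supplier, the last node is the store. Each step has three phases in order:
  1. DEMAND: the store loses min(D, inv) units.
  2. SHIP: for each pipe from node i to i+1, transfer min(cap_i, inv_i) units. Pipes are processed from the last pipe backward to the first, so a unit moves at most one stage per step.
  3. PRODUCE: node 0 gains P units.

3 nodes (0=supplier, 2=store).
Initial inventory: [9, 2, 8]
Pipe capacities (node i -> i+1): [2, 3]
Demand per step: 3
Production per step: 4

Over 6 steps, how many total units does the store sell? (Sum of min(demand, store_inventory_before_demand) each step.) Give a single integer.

Step 1: sold=3 (running total=3) -> [11 2 7]
Step 2: sold=3 (running total=6) -> [13 2 6]
Step 3: sold=3 (running total=9) -> [15 2 5]
Step 4: sold=3 (running total=12) -> [17 2 4]
Step 5: sold=3 (running total=15) -> [19 2 3]
Step 6: sold=3 (running total=18) -> [21 2 2]

Answer: 18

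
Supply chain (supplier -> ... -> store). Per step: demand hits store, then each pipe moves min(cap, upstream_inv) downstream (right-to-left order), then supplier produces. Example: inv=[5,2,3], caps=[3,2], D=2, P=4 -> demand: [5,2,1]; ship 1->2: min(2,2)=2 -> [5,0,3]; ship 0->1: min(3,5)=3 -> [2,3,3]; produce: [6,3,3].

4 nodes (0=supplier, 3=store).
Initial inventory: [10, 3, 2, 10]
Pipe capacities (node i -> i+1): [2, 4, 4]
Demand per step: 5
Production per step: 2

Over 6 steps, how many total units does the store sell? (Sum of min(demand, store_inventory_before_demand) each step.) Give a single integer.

Answer: 21

Derivation:
Step 1: sold=5 (running total=5) -> [10 2 3 7]
Step 2: sold=5 (running total=10) -> [10 2 2 5]
Step 3: sold=5 (running total=15) -> [10 2 2 2]
Step 4: sold=2 (running total=17) -> [10 2 2 2]
Step 5: sold=2 (running total=19) -> [10 2 2 2]
Step 6: sold=2 (running total=21) -> [10 2 2 2]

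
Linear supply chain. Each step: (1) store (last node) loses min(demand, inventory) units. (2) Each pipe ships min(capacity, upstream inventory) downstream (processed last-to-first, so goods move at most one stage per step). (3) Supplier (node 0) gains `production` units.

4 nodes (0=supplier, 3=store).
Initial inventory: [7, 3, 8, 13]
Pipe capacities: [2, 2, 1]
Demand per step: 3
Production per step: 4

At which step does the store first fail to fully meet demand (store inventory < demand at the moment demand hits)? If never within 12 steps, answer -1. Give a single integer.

Step 1: demand=3,sold=3 ship[2->3]=1 ship[1->2]=2 ship[0->1]=2 prod=4 -> [9 3 9 11]
Step 2: demand=3,sold=3 ship[2->3]=1 ship[1->2]=2 ship[0->1]=2 prod=4 -> [11 3 10 9]
Step 3: demand=3,sold=3 ship[2->3]=1 ship[1->2]=2 ship[0->1]=2 prod=4 -> [13 3 11 7]
Step 4: demand=3,sold=3 ship[2->3]=1 ship[1->2]=2 ship[0->1]=2 prod=4 -> [15 3 12 5]
Step 5: demand=3,sold=3 ship[2->3]=1 ship[1->2]=2 ship[0->1]=2 prod=4 -> [17 3 13 3]
Step 6: demand=3,sold=3 ship[2->3]=1 ship[1->2]=2 ship[0->1]=2 prod=4 -> [19 3 14 1]
Step 7: demand=3,sold=1 ship[2->3]=1 ship[1->2]=2 ship[0->1]=2 prod=4 -> [21 3 15 1]
Step 8: demand=3,sold=1 ship[2->3]=1 ship[1->2]=2 ship[0->1]=2 prod=4 -> [23 3 16 1]
Step 9: demand=3,sold=1 ship[2->3]=1 ship[1->2]=2 ship[0->1]=2 prod=4 -> [25 3 17 1]
Step 10: demand=3,sold=1 ship[2->3]=1 ship[1->2]=2 ship[0->1]=2 prod=4 -> [27 3 18 1]
Step 11: demand=3,sold=1 ship[2->3]=1 ship[1->2]=2 ship[0->1]=2 prod=4 -> [29 3 19 1]
Step 12: demand=3,sold=1 ship[2->3]=1 ship[1->2]=2 ship[0->1]=2 prod=4 -> [31 3 20 1]
First stockout at step 7

7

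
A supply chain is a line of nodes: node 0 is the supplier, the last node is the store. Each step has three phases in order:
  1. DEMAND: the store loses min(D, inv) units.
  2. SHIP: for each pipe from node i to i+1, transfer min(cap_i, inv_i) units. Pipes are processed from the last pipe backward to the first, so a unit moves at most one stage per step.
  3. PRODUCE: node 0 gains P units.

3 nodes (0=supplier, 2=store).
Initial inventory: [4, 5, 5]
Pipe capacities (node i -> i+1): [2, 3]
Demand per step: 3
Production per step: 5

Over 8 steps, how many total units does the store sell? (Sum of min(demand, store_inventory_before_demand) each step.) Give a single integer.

Answer: 22

Derivation:
Step 1: sold=3 (running total=3) -> [7 4 5]
Step 2: sold=3 (running total=6) -> [10 3 5]
Step 3: sold=3 (running total=9) -> [13 2 5]
Step 4: sold=3 (running total=12) -> [16 2 4]
Step 5: sold=3 (running total=15) -> [19 2 3]
Step 6: sold=3 (running total=18) -> [22 2 2]
Step 7: sold=2 (running total=20) -> [25 2 2]
Step 8: sold=2 (running total=22) -> [28 2 2]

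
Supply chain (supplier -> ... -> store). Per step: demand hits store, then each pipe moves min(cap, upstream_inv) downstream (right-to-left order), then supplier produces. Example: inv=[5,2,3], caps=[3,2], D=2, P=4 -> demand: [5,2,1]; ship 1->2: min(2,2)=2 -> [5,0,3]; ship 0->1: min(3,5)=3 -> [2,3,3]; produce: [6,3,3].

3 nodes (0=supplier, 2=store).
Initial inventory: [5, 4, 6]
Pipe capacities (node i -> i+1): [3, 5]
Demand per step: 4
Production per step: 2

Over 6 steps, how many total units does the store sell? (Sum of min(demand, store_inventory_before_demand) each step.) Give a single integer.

Answer: 21

Derivation:
Step 1: sold=4 (running total=4) -> [4 3 6]
Step 2: sold=4 (running total=8) -> [3 3 5]
Step 3: sold=4 (running total=12) -> [2 3 4]
Step 4: sold=4 (running total=16) -> [2 2 3]
Step 5: sold=3 (running total=19) -> [2 2 2]
Step 6: sold=2 (running total=21) -> [2 2 2]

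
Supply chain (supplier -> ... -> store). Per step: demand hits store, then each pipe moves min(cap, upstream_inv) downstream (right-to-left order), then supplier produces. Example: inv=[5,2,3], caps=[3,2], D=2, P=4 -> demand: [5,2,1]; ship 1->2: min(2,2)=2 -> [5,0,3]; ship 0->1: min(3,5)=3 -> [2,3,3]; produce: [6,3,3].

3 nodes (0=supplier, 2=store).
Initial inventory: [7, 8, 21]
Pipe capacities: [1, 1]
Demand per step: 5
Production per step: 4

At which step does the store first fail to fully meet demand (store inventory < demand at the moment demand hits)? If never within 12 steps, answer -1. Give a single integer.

Step 1: demand=5,sold=5 ship[1->2]=1 ship[0->1]=1 prod=4 -> [10 8 17]
Step 2: demand=5,sold=5 ship[1->2]=1 ship[0->1]=1 prod=4 -> [13 8 13]
Step 3: demand=5,sold=5 ship[1->2]=1 ship[0->1]=1 prod=4 -> [16 8 9]
Step 4: demand=5,sold=5 ship[1->2]=1 ship[0->1]=1 prod=4 -> [19 8 5]
Step 5: demand=5,sold=5 ship[1->2]=1 ship[0->1]=1 prod=4 -> [22 8 1]
Step 6: demand=5,sold=1 ship[1->2]=1 ship[0->1]=1 prod=4 -> [25 8 1]
Step 7: demand=5,sold=1 ship[1->2]=1 ship[0->1]=1 prod=4 -> [28 8 1]
Step 8: demand=5,sold=1 ship[1->2]=1 ship[0->1]=1 prod=4 -> [31 8 1]
Step 9: demand=5,sold=1 ship[1->2]=1 ship[0->1]=1 prod=4 -> [34 8 1]
Step 10: demand=5,sold=1 ship[1->2]=1 ship[0->1]=1 prod=4 -> [37 8 1]
Step 11: demand=5,sold=1 ship[1->2]=1 ship[0->1]=1 prod=4 -> [40 8 1]
Step 12: demand=5,sold=1 ship[1->2]=1 ship[0->1]=1 prod=4 -> [43 8 1]
First stockout at step 6

6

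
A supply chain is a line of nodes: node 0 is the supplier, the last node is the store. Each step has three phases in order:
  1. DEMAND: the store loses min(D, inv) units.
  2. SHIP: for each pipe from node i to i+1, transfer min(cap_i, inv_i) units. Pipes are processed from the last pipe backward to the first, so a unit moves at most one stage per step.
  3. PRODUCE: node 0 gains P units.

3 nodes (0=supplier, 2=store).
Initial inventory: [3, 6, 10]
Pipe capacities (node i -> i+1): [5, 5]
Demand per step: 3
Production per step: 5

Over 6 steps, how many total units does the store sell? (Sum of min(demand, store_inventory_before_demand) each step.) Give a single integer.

Answer: 18

Derivation:
Step 1: sold=3 (running total=3) -> [5 4 12]
Step 2: sold=3 (running total=6) -> [5 5 13]
Step 3: sold=3 (running total=9) -> [5 5 15]
Step 4: sold=3 (running total=12) -> [5 5 17]
Step 5: sold=3 (running total=15) -> [5 5 19]
Step 6: sold=3 (running total=18) -> [5 5 21]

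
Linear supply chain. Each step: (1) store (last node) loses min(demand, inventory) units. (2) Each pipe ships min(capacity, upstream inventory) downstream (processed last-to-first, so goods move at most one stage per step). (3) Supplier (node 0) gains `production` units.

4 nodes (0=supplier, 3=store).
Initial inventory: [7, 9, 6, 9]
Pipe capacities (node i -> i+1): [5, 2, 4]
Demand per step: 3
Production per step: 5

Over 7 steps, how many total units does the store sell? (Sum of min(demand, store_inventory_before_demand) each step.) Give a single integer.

Answer: 21

Derivation:
Step 1: sold=3 (running total=3) -> [7 12 4 10]
Step 2: sold=3 (running total=6) -> [7 15 2 11]
Step 3: sold=3 (running total=9) -> [7 18 2 10]
Step 4: sold=3 (running total=12) -> [7 21 2 9]
Step 5: sold=3 (running total=15) -> [7 24 2 8]
Step 6: sold=3 (running total=18) -> [7 27 2 7]
Step 7: sold=3 (running total=21) -> [7 30 2 6]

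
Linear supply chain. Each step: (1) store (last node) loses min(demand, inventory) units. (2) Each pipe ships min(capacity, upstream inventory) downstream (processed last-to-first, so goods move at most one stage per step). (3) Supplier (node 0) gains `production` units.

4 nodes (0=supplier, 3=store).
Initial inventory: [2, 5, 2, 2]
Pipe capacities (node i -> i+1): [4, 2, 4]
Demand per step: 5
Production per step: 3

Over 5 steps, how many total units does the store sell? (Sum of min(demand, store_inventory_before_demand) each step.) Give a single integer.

Step 1: sold=2 (running total=2) -> [3 5 2 2]
Step 2: sold=2 (running total=4) -> [3 6 2 2]
Step 3: sold=2 (running total=6) -> [3 7 2 2]
Step 4: sold=2 (running total=8) -> [3 8 2 2]
Step 5: sold=2 (running total=10) -> [3 9 2 2]

Answer: 10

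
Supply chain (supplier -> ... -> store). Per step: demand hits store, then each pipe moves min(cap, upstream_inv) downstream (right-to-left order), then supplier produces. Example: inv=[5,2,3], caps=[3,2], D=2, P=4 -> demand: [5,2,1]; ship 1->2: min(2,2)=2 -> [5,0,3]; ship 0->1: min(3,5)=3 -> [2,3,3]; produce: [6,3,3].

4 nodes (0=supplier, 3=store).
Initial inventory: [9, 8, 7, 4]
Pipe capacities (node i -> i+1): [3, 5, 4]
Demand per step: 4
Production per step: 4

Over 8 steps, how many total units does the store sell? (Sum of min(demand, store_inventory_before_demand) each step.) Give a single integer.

Step 1: sold=4 (running total=4) -> [10 6 8 4]
Step 2: sold=4 (running total=8) -> [11 4 9 4]
Step 3: sold=4 (running total=12) -> [12 3 9 4]
Step 4: sold=4 (running total=16) -> [13 3 8 4]
Step 5: sold=4 (running total=20) -> [14 3 7 4]
Step 6: sold=4 (running total=24) -> [15 3 6 4]
Step 7: sold=4 (running total=28) -> [16 3 5 4]
Step 8: sold=4 (running total=32) -> [17 3 4 4]

Answer: 32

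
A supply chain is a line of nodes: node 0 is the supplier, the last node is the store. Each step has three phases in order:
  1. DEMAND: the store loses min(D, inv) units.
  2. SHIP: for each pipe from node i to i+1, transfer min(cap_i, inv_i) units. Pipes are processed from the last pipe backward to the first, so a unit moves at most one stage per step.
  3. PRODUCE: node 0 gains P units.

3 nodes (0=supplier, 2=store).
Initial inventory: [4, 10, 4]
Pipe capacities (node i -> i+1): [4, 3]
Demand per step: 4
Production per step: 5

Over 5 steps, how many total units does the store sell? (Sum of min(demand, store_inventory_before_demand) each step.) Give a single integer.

Step 1: sold=4 (running total=4) -> [5 11 3]
Step 2: sold=3 (running total=7) -> [6 12 3]
Step 3: sold=3 (running total=10) -> [7 13 3]
Step 4: sold=3 (running total=13) -> [8 14 3]
Step 5: sold=3 (running total=16) -> [9 15 3]

Answer: 16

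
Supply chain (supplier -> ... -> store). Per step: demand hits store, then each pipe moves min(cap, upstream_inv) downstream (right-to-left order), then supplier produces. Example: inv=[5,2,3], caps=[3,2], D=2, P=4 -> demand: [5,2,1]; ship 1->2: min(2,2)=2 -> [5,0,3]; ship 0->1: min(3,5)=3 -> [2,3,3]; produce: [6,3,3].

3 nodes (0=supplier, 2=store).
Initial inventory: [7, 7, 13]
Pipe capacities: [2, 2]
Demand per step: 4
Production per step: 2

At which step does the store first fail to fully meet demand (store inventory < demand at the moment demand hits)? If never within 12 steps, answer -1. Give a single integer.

Step 1: demand=4,sold=4 ship[1->2]=2 ship[0->1]=2 prod=2 -> [7 7 11]
Step 2: demand=4,sold=4 ship[1->2]=2 ship[0->1]=2 prod=2 -> [7 7 9]
Step 3: demand=4,sold=4 ship[1->2]=2 ship[0->1]=2 prod=2 -> [7 7 7]
Step 4: demand=4,sold=4 ship[1->2]=2 ship[0->1]=2 prod=2 -> [7 7 5]
Step 5: demand=4,sold=4 ship[1->2]=2 ship[0->1]=2 prod=2 -> [7 7 3]
Step 6: demand=4,sold=3 ship[1->2]=2 ship[0->1]=2 prod=2 -> [7 7 2]
Step 7: demand=4,sold=2 ship[1->2]=2 ship[0->1]=2 prod=2 -> [7 7 2]
Step 8: demand=4,sold=2 ship[1->2]=2 ship[0->1]=2 prod=2 -> [7 7 2]
Step 9: demand=4,sold=2 ship[1->2]=2 ship[0->1]=2 prod=2 -> [7 7 2]
Step 10: demand=4,sold=2 ship[1->2]=2 ship[0->1]=2 prod=2 -> [7 7 2]
Step 11: demand=4,sold=2 ship[1->2]=2 ship[0->1]=2 prod=2 -> [7 7 2]
Step 12: demand=4,sold=2 ship[1->2]=2 ship[0->1]=2 prod=2 -> [7 7 2]
First stockout at step 6

6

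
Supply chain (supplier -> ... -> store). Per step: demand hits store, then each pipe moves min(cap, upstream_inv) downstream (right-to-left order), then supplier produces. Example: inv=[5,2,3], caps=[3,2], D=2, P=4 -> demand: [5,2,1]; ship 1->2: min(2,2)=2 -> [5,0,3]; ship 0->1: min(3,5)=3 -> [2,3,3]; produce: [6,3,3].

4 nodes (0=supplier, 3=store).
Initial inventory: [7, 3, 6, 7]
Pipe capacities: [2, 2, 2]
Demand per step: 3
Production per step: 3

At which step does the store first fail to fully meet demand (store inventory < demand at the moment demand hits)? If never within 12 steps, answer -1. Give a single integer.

Step 1: demand=3,sold=3 ship[2->3]=2 ship[1->2]=2 ship[0->1]=2 prod=3 -> [8 3 6 6]
Step 2: demand=3,sold=3 ship[2->3]=2 ship[1->2]=2 ship[0->1]=2 prod=3 -> [9 3 6 5]
Step 3: demand=3,sold=3 ship[2->3]=2 ship[1->2]=2 ship[0->1]=2 prod=3 -> [10 3 6 4]
Step 4: demand=3,sold=3 ship[2->3]=2 ship[1->2]=2 ship[0->1]=2 prod=3 -> [11 3 6 3]
Step 5: demand=3,sold=3 ship[2->3]=2 ship[1->2]=2 ship[0->1]=2 prod=3 -> [12 3 6 2]
Step 6: demand=3,sold=2 ship[2->3]=2 ship[1->2]=2 ship[0->1]=2 prod=3 -> [13 3 6 2]
Step 7: demand=3,sold=2 ship[2->3]=2 ship[1->2]=2 ship[0->1]=2 prod=3 -> [14 3 6 2]
Step 8: demand=3,sold=2 ship[2->3]=2 ship[1->2]=2 ship[0->1]=2 prod=3 -> [15 3 6 2]
Step 9: demand=3,sold=2 ship[2->3]=2 ship[1->2]=2 ship[0->1]=2 prod=3 -> [16 3 6 2]
Step 10: demand=3,sold=2 ship[2->3]=2 ship[1->2]=2 ship[0->1]=2 prod=3 -> [17 3 6 2]
Step 11: demand=3,sold=2 ship[2->3]=2 ship[1->2]=2 ship[0->1]=2 prod=3 -> [18 3 6 2]
Step 12: demand=3,sold=2 ship[2->3]=2 ship[1->2]=2 ship[0->1]=2 prod=3 -> [19 3 6 2]
First stockout at step 6

6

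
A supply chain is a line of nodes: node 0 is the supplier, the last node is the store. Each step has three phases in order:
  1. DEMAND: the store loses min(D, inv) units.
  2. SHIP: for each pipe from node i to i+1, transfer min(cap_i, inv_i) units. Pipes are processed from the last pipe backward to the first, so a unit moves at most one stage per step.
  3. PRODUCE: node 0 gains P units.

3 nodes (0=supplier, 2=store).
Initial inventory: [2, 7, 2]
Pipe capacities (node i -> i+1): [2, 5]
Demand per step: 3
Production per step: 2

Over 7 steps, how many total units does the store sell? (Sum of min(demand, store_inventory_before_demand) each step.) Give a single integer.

Step 1: sold=2 (running total=2) -> [2 4 5]
Step 2: sold=3 (running total=5) -> [2 2 6]
Step 3: sold=3 (running total=8) -> [2 2 5]
Step 4: sold=3 (running total=11) -> [2 2 4]
Step 5: sold=3 (running total=14) -> [2 2 3]
Step 6: sold=3 (running total=17) -> [2 2 2]
Step 7: sold=2 (running total=19) -> [2 2 2]

Answer: 19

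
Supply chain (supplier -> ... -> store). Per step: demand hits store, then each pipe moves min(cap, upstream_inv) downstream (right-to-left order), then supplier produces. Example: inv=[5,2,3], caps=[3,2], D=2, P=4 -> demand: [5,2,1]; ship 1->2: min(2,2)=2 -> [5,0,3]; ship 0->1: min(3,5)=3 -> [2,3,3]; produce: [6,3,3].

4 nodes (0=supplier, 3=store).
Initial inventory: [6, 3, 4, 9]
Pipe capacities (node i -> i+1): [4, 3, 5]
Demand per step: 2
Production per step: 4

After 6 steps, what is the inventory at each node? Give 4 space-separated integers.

Step 1: demand=2,sold=2 ship[2->3]=4 ship[1->2]=3 ship[0->1]=4 prod=4 -> inv=[6 4 3 11]
Step 2: demand=2,sold=2 ship[2->3]=3 ship[1->2]=3 ship[0->1]=4 prod=4 -> inv=[6 5 3 12]
Step 3: demand=2,sold=2 ship[2->3]=3 ship[1->2]=3 ship[0->1]=4 prod=4 -> inv=[6 6 3 13]
Step 4: demand=2,sold=2 ship[2->3]=3 ship[1->2]=3 ship[0->1]=4 prod=4 -> inv=[6 7 3 14]
Step 5: demand=2,sold=2 ship[2->3]=3 ship[1->2]=3 ship[0->1]=4 prod=4 -> inv=[6 8 3 15]
Step 6: demand=2,sold=2 ship[2->3]=3 ship[1->2]=3 ship[0->1]=4 prod=4 -> inv=[6 9 3 16]

6 9 3 16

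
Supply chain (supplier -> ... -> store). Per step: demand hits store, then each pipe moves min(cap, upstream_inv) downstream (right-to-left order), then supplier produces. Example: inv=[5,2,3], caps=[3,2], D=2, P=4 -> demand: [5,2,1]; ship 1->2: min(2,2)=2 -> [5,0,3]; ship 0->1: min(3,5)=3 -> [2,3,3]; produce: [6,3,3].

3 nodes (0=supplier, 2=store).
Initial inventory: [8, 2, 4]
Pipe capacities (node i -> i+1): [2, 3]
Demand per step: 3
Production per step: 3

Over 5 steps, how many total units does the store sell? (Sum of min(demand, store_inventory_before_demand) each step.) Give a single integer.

Answer: 12

Derivation:
Step 1: sold=3 (running total=3) -> [9 2 3]
Step 2: sold=3 (running total=6) -> [10 2 2]
Step 3: sold=2 (running total=8) -> [11 2 2]
Step 4: sold=2 (running total=10) -> [12 2 2]
Step 5: sold=2 (running total=12) -> [13 2 2]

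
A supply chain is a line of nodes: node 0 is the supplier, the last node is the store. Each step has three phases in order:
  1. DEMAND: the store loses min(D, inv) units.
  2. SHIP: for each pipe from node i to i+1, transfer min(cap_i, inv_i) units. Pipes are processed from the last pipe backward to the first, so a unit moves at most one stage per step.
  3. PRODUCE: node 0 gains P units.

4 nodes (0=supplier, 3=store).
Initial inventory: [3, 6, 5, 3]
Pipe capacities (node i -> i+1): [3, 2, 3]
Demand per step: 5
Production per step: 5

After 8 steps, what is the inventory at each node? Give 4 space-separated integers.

Step 1: demand=5,sold=3 ship[2->3]=3 ship[1->2]=2 ship[0->1]=3 prod=5 -> inv=[5 7 4 3]
Step 2: demand=5,sold=3 ship[2->3]=3 ship[1->2]=2 ship[0->1]=3 prod=5 -> inv=[7 8 3 3]
Step 3: demand=5,sold=3 ship[2->3]=3 ship[1->2]=2 ship[0->1]=3 prod=5 -> inv=[9 9 2 3]
Step 4: demand=5,sold=3 ship[2->3]=2 ship[1->2]=2 ship[0->1]=3 prod=5 -> inv=[11 10 2 2]
Step 5: demand=5,sold=2 ship[2->3]=2 ship[1->2]=2 ship[0->1]=3 prod=5 -> inv=[13 11 2 2]
Step 6: demand=5,sold=2 ship[2->3]=2 ship[1->2]=2 ship[0->1]=3 prod=5 -> inv=[15 12 2 2]
Step 7: demand=5,sold=2 ship[2->3]=2 ship[1->2]=2 ship[0->1]=3 prod=5 -> inv=[17 13 2 2]
Step 8: demand=5,sold=2 ship[2->3]=2 ship[1->2]=2 ship[0->1]=3 prod=5 -> inv=[19 14 2 2]

19 14 2 2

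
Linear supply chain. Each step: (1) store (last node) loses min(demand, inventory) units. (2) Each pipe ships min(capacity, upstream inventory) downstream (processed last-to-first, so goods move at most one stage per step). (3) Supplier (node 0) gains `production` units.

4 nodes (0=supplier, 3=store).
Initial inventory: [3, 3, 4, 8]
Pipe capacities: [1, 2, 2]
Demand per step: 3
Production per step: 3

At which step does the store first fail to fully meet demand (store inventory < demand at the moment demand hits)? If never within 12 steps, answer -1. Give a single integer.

Step 1: demand=3,sold=3 ship[2->3]=2 ship[1->2]=2 ship[0->1]=1 prod=3 -> [5 2 4 7]
Step 2: demand=3,sold=3 ship[2->3]=2 ship[1->2]=2 ship[0->1]=1 prod=3 -> [7 1 4 6]
Step 3: demand=3,sold=3 ship[2->3]=2 ship[1->2]=1 ship[0->1]=1 prod=3 -> [9 1 3 5]
Step 4: demand=3,sold=3 ship[2->3]=2 ship[1->2]=1 ship[0->1]=1 prod=3 -> [11 1 2 4]
Step 5: demand=3,sold=3 ship[2->3]=2 ship[1->2]=1 ship[0->1]=1 prod=3 -> [13 1 1 3]
Step 6: demand=3,sold=3 ship[2->3]=1 ship[1->2]=1 ship[0->1]=1 prod=3 -> [15 1 1 1]
Step 7: demand=3,sold=1 ship[2->3]=1 ship[1->2]=1 ship[0->1]=1 prod=3 -> [17 1 1 1]
Step 8: demand=3,sold=1 ship[2->3]=1 ship[1->2]=1 ship[0->1]=1 prod=3 -> [19 1 1 1]
Step 9: demand=3,sold=1 ship[2->3]=1 ship[1->2]=1 ship[0->1]=1 prod=3 -> [21 1 1 1]
Step 10: demand=3,sold=1 ship[2->3]=1 ship[1->2]=1 ship[0->1]=1 prod=3 -> [23 1 1 1]
Step 11: demand=3,sold=1 ship[2->3]=1 ship[1->2]=1 ship[0->1]=1 prod=3 -> [25 1 1 1]
Step 12: demand=3,sold=1 ship[2->3]=1 ship[1->2]=1 ship[0->1]=1 prod=3 -> [27 1 1 1]
First stockout at step 7

7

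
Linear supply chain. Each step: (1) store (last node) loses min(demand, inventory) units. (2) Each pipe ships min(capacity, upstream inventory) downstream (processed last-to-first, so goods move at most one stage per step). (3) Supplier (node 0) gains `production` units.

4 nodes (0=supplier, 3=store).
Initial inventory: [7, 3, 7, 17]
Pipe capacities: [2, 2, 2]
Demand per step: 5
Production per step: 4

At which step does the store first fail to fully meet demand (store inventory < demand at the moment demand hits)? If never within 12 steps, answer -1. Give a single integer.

Step 1: demand=5,sold=5 ship[2->3]=2 ship[1->2]=2 ship[0->1]=2 prod=4 -> [9 3 7 14]
Step 2: demand=5,sold=5 ship[2->3]=2 ship[1->2]=2 ship[0->1]=2 prod=4 -> [11 3 7 11]
Step 3: demand=5,sold=5 ship[2->3]=2 ship[1->2]=2 ship[0->1]=2 prod=4 -> [13 3 7 8]
Step 4: demand=5,sold=5 ship[2->3]=2 ship[1->2]=2 ship[0->1]=2 prod=4 -> [15 3 7 5]
Step 5: demand=5,sold=5 ship[2->3]=2 ship[1->2]=2 ship[0->1]=2 prod=4 -> [17 3 7 2]
Step 6: demand=5,sold=2 ship[2->3]=2 ship[1->2]=2 ship[0->1]=2 prod=4 -> [19 3 7 2]
Step 7: demand=5,sold=2 ship[2->3]=2 ship[1->2]=2 ship[0->1]=2 prod=4 -> [21 3 7 2]
Step 8: demand=5,sold=2 ship[2->3]=2 ship[1->2]=2 ship[0->1]=2 prod=4 -> [23 3 7 2]
Step 9: demand=5,sold=2 ship[2->3]=2 ship[1->2]=2 ship[0->1]=2 prod=4 -> [25 3 7 2]
Step 10: demand=5,sold=2 ship[2->3]=2 ship[1->2]=2 ship[0->1]=2 prod=4 -> [27 3 7 2]
Step 11: demand=5,sold=2 ship[2->3]=2 ship[1->2]=2 ship[0->1]=2 prod=4 -> [29 3 7 2]
Step 12: demand=5,sold=2 ship[2->3]=2 ship[1->2]=2 ship[0->1]=2 prod=4 -> [31 3 7 2]
First stockout at step 6

6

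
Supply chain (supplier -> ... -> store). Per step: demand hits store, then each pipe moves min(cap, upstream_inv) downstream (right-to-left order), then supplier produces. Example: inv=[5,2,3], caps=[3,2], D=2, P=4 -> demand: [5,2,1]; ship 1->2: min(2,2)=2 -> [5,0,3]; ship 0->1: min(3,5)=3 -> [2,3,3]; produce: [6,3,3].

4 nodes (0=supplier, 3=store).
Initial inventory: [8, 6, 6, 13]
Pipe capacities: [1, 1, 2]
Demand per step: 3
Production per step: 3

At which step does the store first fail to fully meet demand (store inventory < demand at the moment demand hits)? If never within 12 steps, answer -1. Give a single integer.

Step 1: demand=3,sold=3 ship[2->3]=2 ship[1->2]=1 ship[0->1]=1 prod=3 -> [10 6 5 12]
Step 2: demand=3,sold=3 ship[2->3]=2 ship[1->2]=1 ship[0->1]=1 prod=3 -> [12 6 4 11]
Step 3: demand=3,sold=3 ship[2->3]=2 ship[1->2]=1 ship[0->1]=1 prod=3 -> [14 6 3 10]
Step 4: demand=3,sold=3 ship[2->3]=2 ship[1->2]=1 ship[0->1]=1 prod=3 -> [16 6 2 9]
Step 5: demand=3,sold=3 ship[2->3]=2 ship[1->2]=1 ship[0->1]=1 prod=3 -> [18 6 1 8]
Step 6: demand=3,sold=3 ship[2->3]=1 ship[1->2]=1 ship[0->1]=1 prod=3 -> [20 6 1 6]
Step 7: demand=3,sold=3 ship[2->3]=1 ship[1->2]=1 ship[0->1]=1 prod=3 -> [22 6 1 4]
Step 8: demand=3,sold=3 ship[2->3]=1 ship[1->2]=1 ship[0->1]=1 prod=3 -> [24 6 1 2]
Step 9: demand=3,sold=2 ship[2->3]=1 ship[1->2]=1 ship[0->1]=1 prod=3 -> [26 6 1 1]
Step 10: demand=3,sold=1 ship[2->3]=1 ship[1->2]=1 ship[0->1]=1 prod=3 -> [28 6 1 1]
Step 11: demand=3,sold=1 ship[2->3]=1 ship[1->2]=1 ship[0->1]=1 prod=3 -> [30 6 1 1]
Step 12: demand=3,sold=1 ship[2->3]=1 ship[1->2]=1 ship[0->1]=1 prod=3 -> [32 6 1 1]
First stockout at step 9

9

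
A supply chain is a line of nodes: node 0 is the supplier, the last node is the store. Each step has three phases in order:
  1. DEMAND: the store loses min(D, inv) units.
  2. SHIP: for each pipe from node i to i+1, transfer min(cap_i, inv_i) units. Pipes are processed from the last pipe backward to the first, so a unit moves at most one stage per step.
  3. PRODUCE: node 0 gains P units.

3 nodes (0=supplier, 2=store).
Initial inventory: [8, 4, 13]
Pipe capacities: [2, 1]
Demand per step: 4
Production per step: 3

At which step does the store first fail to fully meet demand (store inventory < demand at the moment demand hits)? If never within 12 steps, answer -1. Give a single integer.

Step 1: demand=4,sold=4 ship[1->2]=1 ship[0->1]=2 prod=3 -> [9 5 10]
Step 2: demand=4,sold=4 ship[1->2]=1 ship[0->1]=2 prod=3 -> [10 6 7]
Step 3: demand=4,sold=4 ship[1->2]=1 ship[0->1]=2 prod=3 -> [11 7 4]
Step 4: demand=4,sold=4 ship[1->2]=1 ship[0->1]=2 prod=3 -> [12 8 1]
Step 5: demand=4,sold=1 ship[1->2]=1 ship[0->1]=2 prod=3 -> [13 9 1]
Step 6: demand=4,sold=1 ship[1->2]=1 ship[0->1]=2 prod=3 -> [14 10 1]
Step 7: demand=4,sold=1 ship[1->2]=1 ship[0->1]=2 prod=3 -> [15 11 1]
Step 8: demand=4,sold=1 ship[1->2]=1 ship[0->1]=2 prod=3 -> [16 12 1]
Step 9: demand=4,sold=1 ship[1->2]=1 ship[0->1]=2 prod=3 -> [17 13 1]
Step 10: demand=4,sold=1 ship[1->2]=1 ship[0->1]=2 prod=3 -> [18 14 1]
Step 11: demand=4,sold=1 ship[1->2]=1 ship[0->1]=2 prod=3 -> [19 15 1]
Step 12: demand=4,sold=1 ship[1->2]=1 ship[0->1]=2 prod=3 -> [20 16 1]
First stockout at step 5

5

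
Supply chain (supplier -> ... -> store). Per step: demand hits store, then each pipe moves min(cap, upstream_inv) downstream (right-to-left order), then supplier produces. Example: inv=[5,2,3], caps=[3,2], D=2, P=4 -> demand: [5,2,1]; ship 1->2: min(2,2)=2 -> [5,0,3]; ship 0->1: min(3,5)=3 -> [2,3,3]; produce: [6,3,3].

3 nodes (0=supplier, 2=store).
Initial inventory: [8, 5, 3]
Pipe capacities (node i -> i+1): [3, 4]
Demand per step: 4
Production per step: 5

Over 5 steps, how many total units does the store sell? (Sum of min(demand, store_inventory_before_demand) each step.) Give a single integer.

Step 1: sold=3 (running total=3) -> [10 4 4]
Step 2: sold=4 (running total=7) -> [12 3 4]
Step 3: sold=4 (running total=11) -> [14 3 3]
Step 4: sold=3 (running total=14) -> [16 3 3]
Step 5: sold=3 (running total=17) -> [18 3 3]

Answer: 17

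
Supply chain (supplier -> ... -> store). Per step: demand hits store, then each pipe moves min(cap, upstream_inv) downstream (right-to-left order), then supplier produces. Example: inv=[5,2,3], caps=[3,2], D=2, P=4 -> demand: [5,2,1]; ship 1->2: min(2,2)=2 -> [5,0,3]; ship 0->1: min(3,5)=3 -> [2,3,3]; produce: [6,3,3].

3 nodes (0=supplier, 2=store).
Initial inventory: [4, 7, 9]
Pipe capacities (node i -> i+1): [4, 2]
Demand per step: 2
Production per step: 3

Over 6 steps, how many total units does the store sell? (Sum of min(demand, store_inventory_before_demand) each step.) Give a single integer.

Step 1: sold=2 (running total=2) -> [3 9 9]
Step 2: sold=2 (running total=4) -> [3 10 9]
Step 3: sold=2 (running total=6) -> [3 11 9]
Step 4: sold=2 (running total=8) -> [3 12 9]
Step 5: sold=2 (running total=10) -> [3 13 9]
Step 6: sold=2 (running total=12) -> [3 14 9]

Answer: 12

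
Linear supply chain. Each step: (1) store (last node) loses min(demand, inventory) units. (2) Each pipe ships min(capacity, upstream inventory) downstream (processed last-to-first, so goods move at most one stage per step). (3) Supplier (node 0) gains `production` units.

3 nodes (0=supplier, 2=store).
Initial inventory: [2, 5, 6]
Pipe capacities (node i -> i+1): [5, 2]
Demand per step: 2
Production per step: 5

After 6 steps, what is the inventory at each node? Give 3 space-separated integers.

Step 1: demand=2,sold=2 ship[1->2]=2 ship[0->1]=2 prod=5 -> inv=[5 5 6]
Step 2: demand=2,sold=2 ship[1->2]=2 ship[0->1]=5 prod=5 -> inv=[5 8 6]
Step 3: demand=2,sold=2 ship[1->2]=2 ship[0->1]=5 prod=5 -> inv=[5 11 6]
Step 4: demand=2,sold=2 ship[1->2]=2 ship[0->1]=5 prod=5 -> inv=[5 14 6]
Step 5: demand=2,sold=2 ship[1->2]=2 ship[0->1]=5 prod=5 -> inv=[5 17 6]
Step 6: demand=2,sold=2 ship[1->2]=2 ship[0->1]=5 prod=5 -> inv=[5 20 6]

5 20 6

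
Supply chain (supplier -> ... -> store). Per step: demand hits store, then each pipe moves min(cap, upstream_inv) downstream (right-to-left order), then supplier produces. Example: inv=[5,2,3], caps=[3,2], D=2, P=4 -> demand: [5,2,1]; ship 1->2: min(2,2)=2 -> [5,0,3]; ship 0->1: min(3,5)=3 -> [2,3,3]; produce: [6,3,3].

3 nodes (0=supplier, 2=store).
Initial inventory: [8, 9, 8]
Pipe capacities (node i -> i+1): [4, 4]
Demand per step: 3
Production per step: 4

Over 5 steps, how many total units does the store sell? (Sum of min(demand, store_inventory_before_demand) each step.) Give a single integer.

Step 1: sold=3 (running total=3) -> [8 9 9]
Step 2: sold=3 (running total=6) -> [8 9 10]
Step 3: sold=3 (running total=9) -> [8 9 11]
Step 4: sold=3 (running total=12) -> [8 9 12]
Step 5: sold=3 (running total=15) -> [8 9 13]

Answer: 15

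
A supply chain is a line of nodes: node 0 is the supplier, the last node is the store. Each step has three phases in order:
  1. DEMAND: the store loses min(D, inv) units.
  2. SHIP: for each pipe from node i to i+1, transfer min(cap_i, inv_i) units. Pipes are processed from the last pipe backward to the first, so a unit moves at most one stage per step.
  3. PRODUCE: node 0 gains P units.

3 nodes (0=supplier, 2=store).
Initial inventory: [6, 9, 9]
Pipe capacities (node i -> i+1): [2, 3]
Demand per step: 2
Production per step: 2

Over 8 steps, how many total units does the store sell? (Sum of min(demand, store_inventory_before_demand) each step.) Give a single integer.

Answer: 16

Derivation:
Step 1: sold=2 (running total=2) -> [6 8 10]
Step 2: sold=2 (running total=4) -> [6 7 11]
Step 3: sold=2 (running total=6) -> [6 6 12]
Step 4: sold=2 (running total=8) -> [6 5 13]
Step 5: sold=2 (running total=10) -> [6 4 14]
Step 6: sold=2 (running total=12) -> [6 3 15]
Step 7: sold=2 (running total=14) -> [6 2 16]
Step 8: sold=2 (running total=16) -> [6 2 16]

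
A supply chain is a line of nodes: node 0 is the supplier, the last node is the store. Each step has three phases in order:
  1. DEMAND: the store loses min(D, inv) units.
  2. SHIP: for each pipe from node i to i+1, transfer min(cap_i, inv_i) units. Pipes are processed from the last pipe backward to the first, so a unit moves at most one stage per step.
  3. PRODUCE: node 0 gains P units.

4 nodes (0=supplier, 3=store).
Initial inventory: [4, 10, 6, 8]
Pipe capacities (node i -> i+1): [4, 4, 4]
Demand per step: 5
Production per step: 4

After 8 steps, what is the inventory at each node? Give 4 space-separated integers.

Step 1: demand=5,sold=5 ship[2->3]=4 ship[1->2]=4 ship[0->1]=4 prod=4 -> inv=[4 10 6 7]
Step 2: demand=5,sold=5 ship[2->3]=4 ship[1->2]=4 ship[0->1]=4 prod=4 -> inv=[4 10 6 6]
Step 3: demand=5,sold=5 ship[2->3]=4 ship[1->2]=4 ship[0->1]=4 prod=4 -> inv=[4 10 6 5]
Step 4: demand=5,sold=5 ship[2->3]=4 ship[1->2]=4 ship[0->1]=4 prod=4 -> inv=[4 10 6 4]
Step 5: demand=5,sold=4 ship[2->3]=4 ship[1->2]=4 ship[0->1]=4 prod=4 -> inv=[4 10 6 4]
Step 6: demand=5,sold=4 ship[2->3]=4 ship[1->2]=4 ship[0->1]=4 prod=4 -> inv=[4 10 6 4]
Step 7: demand=5,sold=4 ship[2->3]=4 ship[1->2]=4 ship[0->1]=4 prod=4 -> inv=[4 10 6 4]
Step 8: demand=5,sold=4 ship[2->3]=4 ship[1->2]=4 ship[0->1]=4 prod=4 -> inv=[4 10 6 4]

4 10 6 4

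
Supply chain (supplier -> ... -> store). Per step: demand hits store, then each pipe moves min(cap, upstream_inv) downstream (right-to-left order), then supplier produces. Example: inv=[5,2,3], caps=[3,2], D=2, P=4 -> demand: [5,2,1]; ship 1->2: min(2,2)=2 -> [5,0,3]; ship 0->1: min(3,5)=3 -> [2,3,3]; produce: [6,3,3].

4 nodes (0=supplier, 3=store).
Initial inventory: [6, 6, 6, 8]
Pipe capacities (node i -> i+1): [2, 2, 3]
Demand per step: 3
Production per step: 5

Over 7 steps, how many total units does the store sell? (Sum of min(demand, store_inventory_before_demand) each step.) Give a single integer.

Answer: 21

Derivation:
Step 1: sold=3 (running total=3) -> [9 6 5 8]
Step 2: sold=3 (running total=6) -> [12 6 4 8]
Step 3: sold=3 (running total=9) -> [15 6 3 8]
Step 4: sold=3 (running total=12) -> [18 6 2 8]
Step 5: sold=3 (running total=15) -> [21 6 2 7]
Step 6: sold=3 (running total=18) -> [24 6 2 6]
Step 7: sold=3 (running total=21) -> [27 6 2 5]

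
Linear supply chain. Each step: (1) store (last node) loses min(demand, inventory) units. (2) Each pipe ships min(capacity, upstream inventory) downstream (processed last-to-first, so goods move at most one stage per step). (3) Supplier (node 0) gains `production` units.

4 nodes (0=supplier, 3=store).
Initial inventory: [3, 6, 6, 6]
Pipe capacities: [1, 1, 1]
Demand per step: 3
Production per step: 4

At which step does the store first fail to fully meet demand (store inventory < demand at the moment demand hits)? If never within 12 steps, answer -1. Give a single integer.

Step 1: demand=3,sold=3 ship[2->3]=1 ship[1->2]=1 ship[0->1]=1 prod=4 -> [6 6 6 4]
Step 2: demand=3,sold=3 ship[2->3]=1 ship[1->2]=1 ship[0->1]=1 prod=4 -> [9 6 6 2]
Step 3: demand=3,sold=2 ship[2->3]=1 ship[1->2]=1 ship[0->1]=1 prod=4 -> [12 6 6 1]
Step 4: demand=3,sold=1 ship[2->3]=1 ship[1->2]=1 ship[0->1]=1 prod=4 -> [15 6 6 1]
Step 5: demand=3,sold=1 ship[2->3]=1 ship[1->2]=1 ship[0->1]=1 prod=4 -> [18 6 6 1]
Step 6: demand=3,sold=1 ship[2->3]=1 ship[1->2]=1 ship[0->1]=1 prod=4 -> [21 6 6 1]
Step 7: demand=3,sold=1 ship[2->3]=1 ship[1->2]=1 ship[0->1]=1 prod=4 -> [24 6 6 1]
Step 8: demand=3,sold=1 ship[2->3]=1 ship[1->2]=1 ship[0->1]=1 prod=4 -> [27 6 6 1]
Step 9: demand=3,sold=1 ship[2->3]=1 ship[1->2]=1 ship[0->1]=1 prod=4 -> [30 6 6 1]
Step 10: demand=3,sold=1 ship[2->3]=1 ship[1->2]=1 ship[0->1]=1 prod=4 -> [33 6 6 1]
Step 11: demand=3,sold=1 ship[2->3]=1 ship[1->2]=1 ship[0->1]=1 prod=4 -> [36 6 6 1]
Step 12: demand=3,sold=1 ship[2->3]=1 ship[1->2]=1 ship[0->1]=1 prod=4 -> [39 6 6 1]
First stockout at step 3

3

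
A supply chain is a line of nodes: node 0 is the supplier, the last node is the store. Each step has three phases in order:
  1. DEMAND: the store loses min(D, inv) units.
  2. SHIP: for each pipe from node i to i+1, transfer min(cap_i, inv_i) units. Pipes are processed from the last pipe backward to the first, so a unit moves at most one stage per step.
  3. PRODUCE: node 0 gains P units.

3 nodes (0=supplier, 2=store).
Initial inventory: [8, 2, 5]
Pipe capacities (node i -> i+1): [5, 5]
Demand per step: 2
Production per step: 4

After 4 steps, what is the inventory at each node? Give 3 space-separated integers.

Step 1: demand=2,sold=2 ship[1->2]=2 ship[0->1]=5 prod=4 -> inv=[7 5 5]
Step 2: demand=2,sold=2 ship[1->2]=5 ship[0->1]=5 prod=4 -> inv=[6 5 8]
Step 3: demand=2,sold=2 ship[1->2]=5 ship[0->1]=5 prod=4 -> inv=[5 5 11]
Step 4: demand=2,sold=2 ship[1->2]=5 ship[0->1]=5 prod=4 -> inv=[4 5 14]

4 5 14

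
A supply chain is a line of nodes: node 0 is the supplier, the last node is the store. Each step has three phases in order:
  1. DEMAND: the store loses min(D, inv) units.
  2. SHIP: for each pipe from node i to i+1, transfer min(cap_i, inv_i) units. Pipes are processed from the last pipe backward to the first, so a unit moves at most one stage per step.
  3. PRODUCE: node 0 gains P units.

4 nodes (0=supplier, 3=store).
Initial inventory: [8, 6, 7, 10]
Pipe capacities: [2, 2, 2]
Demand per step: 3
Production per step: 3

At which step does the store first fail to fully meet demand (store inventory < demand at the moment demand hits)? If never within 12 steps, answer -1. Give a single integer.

Step 1: demand=3,sold=3 ship[2->3]=2 ship[1->2]=2 ship[0->1]=2 prod=3 -> [9 6 7 9]
Step 2: demand=3,sold=3 ship[2->3]=2 ship[1->2]=2 ship[0->1]=2 prod=3 -> [10 6 7 8]
Step 3: demand=3,sold=3 ship[2->3]=2 ship[1->2]=2 ship[0->1]=2 prod=3 -> [11 6 7 7]
Step 4: demand=3,sold=3 ship[2->3]=2 ship[1->2]=2 ship[0->1]=2 prod=3 -> [12 6 7 6]
Step 5: demand=3,sold=3 ship[2->3]=2 ship[1->2]=2 ship[0->1]=2 prod=3 -> [13 6 7 5]
Step 6: demand=3,sold=3 ship[2->3]=2 ship[1->2]=2 ship[0->1]=2 prod=3 -> [14 6 7 4]
Step 7: demand=3,sold=3 ship[2->3]=2 ship[1->2]=2 ship[0->1]=2 prod=3 -> [15 6 7 3]
Step 8: demand=3,sold=3 ship[2->3]=2 ship[1->2]=2 ship[0->1]=2 prod=3 -> [16 6 7 2]
Step 9: demand=3,sold=2 ship[2->3]=2 ship[1->2]=2 ship[0->1]=2 prod=3 -> [17 6 7 2]
Step 10: demand=3,sold=2 ship[2->3]=2 ship[1->2]=2 ship[0->1]=2 prod=3 -> [18 6 7 2]
Step 11: demand=3,sold=2 ship[2->3]=2 ship[1->2]=2 ship[0->1]=2 prod=3 -> [19 6 7 2]
Step 12: demand=3,sold=2 ship[2->3]=2 ship[1->2]=2 ship[0->1]=2 prod=3 -> [20 6 7 2]
First stockout at step 9

9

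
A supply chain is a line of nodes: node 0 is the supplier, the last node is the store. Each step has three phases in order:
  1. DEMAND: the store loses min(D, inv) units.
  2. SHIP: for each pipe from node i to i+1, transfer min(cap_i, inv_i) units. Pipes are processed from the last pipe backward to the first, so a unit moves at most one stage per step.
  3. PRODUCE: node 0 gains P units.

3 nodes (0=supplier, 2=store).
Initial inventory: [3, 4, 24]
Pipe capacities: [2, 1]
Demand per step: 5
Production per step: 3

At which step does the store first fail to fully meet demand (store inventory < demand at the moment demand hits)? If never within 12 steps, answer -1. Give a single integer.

Step 1: demand=5,sold=5 ship[1->2]=1 ship[0->1]=2 prod=3 -> [4 5 20]
Step 2: demand=5,sold=5 ship[1->2]=1 ship[0->1]=2 prod=3 -> [5 6 16]
Step 3: demand=5,sold=5 ship[1->2]=1 ship[0->1]=2 prod=3 -> [6 7 12]
Step 4: demand=5,sold=5 ship[1->2]=1 ship[0->1]=2 prod=3 -> [7 8 8]
Step 5: demand=5,sold=5 ship[1->2]=1 ship[0->1]=2 prod=3 -> [8 9 4]
Step 6: demand=5,sold=4 ship[1->2]=1 ship[0->1]=2 prod=3 -> [9 10 1]
Step 7: demand=5,sold=1 ship[1->2]=1 ship[0->1]=2 prod=3 -> [10 11 1]
Step 8: demand=5,sold=1 ship[1->2]=1 ship[0->1]=2 prod=3 -> [11 12 1]
Step 9: demand=5,sold=1 ship[1->2]=1 ship[0->1]=2 prod=3 -> [12 13 1]
Step 10: demand=5,sold=1 ship[1->2]=1 ship[0->1]=2 prod=3 -> [13 14 1]
Step 11: demand=5,sold=1 ship[1->2]=1 ship[0->1]=2 prod=3 -> [14 15 1]
Step 12: demand=5,sold=1 ship[1->2]=1 ship[0->1]=2 prod=3 -> [15 16 1]
First stockout at step 6

6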